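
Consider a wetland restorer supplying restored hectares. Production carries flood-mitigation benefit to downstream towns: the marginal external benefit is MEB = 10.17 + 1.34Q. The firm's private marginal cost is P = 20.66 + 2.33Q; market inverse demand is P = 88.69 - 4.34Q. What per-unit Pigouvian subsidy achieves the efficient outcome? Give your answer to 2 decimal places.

subsidy = 29.83 per unit

Social marginal cost = private MC − MEB = 10.49 + 0.99Q.
Set SMC = demand: 10.49 + 0.99Q = 88.69 - 4.34Q → Q* = 14.6717.
The Pigouvian subsidy equals MEB at Q*: 10.17 + 1.34×14.6717 = 29.8301.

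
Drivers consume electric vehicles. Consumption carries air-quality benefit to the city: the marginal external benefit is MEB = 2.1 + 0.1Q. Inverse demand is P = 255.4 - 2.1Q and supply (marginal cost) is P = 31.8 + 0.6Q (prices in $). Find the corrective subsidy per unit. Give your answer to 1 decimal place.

subsidy = $10.8 per unit

Social marginal benefit = demand + MEB = 257.5 - 2.0Q.
Set SMB = MC: 257.5 - 2.0Q = 31.8 + 0.6Q → Q* = 86.8077.
The Pigouvian subsidy equals MEB at Q*: 2.1 + 0.1×86.8077 = 10.7808.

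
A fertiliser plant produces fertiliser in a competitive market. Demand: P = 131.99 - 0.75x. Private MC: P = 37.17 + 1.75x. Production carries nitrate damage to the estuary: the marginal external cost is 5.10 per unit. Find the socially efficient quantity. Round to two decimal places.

x* = 35.89

Social marginal cost = private MC + MEC = 42.27 + 1.75x.
Set SMC = demand: 42.27 + 1.75x = 131.99 - 0.75x → x* = 35.8880.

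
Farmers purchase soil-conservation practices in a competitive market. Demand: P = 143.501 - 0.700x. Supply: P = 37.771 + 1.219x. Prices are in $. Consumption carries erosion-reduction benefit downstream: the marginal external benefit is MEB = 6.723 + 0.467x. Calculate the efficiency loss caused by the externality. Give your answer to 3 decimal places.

Market equilibrium (private): 37.771 + 1.219x = 143.501 - 0.700x → x_m = 55.0964.
Social marginal benefit = demand + MEB = 150.224 - 0.233x.
Set SMB = MC: 150.224 - 0.233x = 37.771 + 1.219x → x* = 77.4470.
The welfare-loss triangle has base |x_m − x*| and height MEB(x_m) (the vertical gap between SMB and MC is zero at x* and MEB at x_m).
DWL = ½ × 22.3506 × 32.4530 = 362.6720.

DWL = $362.672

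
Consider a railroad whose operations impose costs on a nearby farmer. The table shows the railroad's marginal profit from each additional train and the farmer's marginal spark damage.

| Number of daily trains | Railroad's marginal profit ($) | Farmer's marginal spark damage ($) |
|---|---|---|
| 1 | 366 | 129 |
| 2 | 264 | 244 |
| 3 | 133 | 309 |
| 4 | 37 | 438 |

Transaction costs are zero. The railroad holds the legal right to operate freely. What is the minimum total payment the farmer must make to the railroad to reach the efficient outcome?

Left alone the railroad would choose level 4 (marginal profit stays positive).
Efficient level: k* = 2 (marginal profit ≥ marginal spark damage through 2).
The farmer must at least cover the railroad's forgone profit from cutting 4→2: 133 + 37 = 170.

$170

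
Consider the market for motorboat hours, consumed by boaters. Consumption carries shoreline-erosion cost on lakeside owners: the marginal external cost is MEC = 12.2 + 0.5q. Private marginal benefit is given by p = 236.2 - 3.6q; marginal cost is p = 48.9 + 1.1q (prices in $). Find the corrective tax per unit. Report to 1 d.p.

Social marginal benefit = demand − MEC = 224.0 - 4.1q.
Set SMB = MC: 224.0 - 4.1q = 48.9 + 1.1q → q* = 33.6731.
The Pigouvian tax equals MEC at q*: 12.2 + 0.5×33.6731 = 29.0366.

tax = $29.0 per unit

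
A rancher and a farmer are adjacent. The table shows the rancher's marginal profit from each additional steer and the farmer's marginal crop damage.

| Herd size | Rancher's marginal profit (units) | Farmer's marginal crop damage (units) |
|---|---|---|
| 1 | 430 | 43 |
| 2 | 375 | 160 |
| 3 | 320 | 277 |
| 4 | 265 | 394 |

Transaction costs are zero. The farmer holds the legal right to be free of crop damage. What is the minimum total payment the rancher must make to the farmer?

480

Efficient level: marginal profit ≥ marginal crop damage through level 3, so k* = 3.
With the farmer holding the right, the rancher must at least compensate total damage at k*: 43 + 160 + 277 = 480.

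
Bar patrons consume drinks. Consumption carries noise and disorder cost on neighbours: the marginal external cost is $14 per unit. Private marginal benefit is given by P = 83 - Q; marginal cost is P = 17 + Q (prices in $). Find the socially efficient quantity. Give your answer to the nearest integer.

Q* = 26

Social marginal benefit = demand − MEC = 69 - Q.
Set SMB = MC: 69 - Q = 17 + Q → Q* = 26.0000.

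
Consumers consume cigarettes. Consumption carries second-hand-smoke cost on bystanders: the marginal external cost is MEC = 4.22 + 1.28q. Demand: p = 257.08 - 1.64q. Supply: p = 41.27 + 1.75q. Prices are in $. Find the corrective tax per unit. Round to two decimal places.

Social marginal benefit = demand − MEC = 252.86 - 2.92q.
Set SMB = MC: 252.86 - 2.92q = 41.27 + 1.75q → q* = 45.3084.
The Pigouvian tax equals MEC at q*: 4.22 + 1.28×45.3084 = 62.2148.

tax = $62.21 per unit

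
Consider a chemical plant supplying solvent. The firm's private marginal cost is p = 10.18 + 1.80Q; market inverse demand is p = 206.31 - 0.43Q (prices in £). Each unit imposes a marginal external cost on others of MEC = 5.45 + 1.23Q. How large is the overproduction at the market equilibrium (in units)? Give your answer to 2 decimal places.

Market equilibrium (private): 10.18 + 1.80Q = 206.31 - 0.43Q → Q_m = 87.9507.
Social marginal cost = private MC + MEC = 15.63 + 3.03Q.
Set SMC = demand: 15.63 + 3.03Q = 206.31 - 0.43Q → Q* = 55.1098.
Gap = |87.9507 − 55.1098| = 32.8409.

32.84 units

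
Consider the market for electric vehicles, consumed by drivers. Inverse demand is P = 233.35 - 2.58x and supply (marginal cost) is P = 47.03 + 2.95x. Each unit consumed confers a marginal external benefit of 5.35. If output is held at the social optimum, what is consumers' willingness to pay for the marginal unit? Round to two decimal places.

P = 143.93

Social marginal benefit = demand + MEB = 238.70 - 2.58x.
Set SMB = MC: 238.70 - 2.58x = 47.03 + 2.95x → x* = 34.6600.
Consumer price on the demand curve at x*: 233.35 − 2.58×34.6600 = 143.9272.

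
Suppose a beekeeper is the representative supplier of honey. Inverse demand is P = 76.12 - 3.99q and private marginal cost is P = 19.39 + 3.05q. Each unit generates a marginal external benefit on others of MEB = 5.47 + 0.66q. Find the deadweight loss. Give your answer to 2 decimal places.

Market equilibrium (private): 19.39 + 3.05q = 76.12 - 3.99q → q_m = 8.0582.
Social marginal cost = private MC − MEB = 13.92 + 2.39q.
Set SMC = demand: 13.92 + 2.39q = 76.12 - 3.99q → q* = 9.7492.
Height of the DWL triangle at q_m is demand(q_m) − SMC(q_m) = MEB(q_m) = 10.7884.
DWL = ½ × 1.6910 × 10.7884 = 9.1216.

DWL = 9.12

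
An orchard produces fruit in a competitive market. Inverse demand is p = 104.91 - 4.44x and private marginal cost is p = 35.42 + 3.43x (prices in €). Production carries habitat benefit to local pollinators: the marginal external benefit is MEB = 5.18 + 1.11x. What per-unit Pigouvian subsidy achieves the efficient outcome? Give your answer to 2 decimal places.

Social marginal cost = private MC − MEB = 30.24 + 2.32x.
Set SMC = demand: 30.24 + 2.32x = 104.91 - 4.44x → x* = 11.0459.
The Pigouvian subsidy equals MEB at x*: 5.18 + 1.11×11.0459 = 17.4409.

subsidy = €17.44 per unit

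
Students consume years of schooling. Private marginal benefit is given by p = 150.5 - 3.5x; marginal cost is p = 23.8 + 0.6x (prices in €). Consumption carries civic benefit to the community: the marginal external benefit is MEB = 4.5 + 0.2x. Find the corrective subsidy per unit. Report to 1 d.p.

Social marginal benefit = demand + MEB = 155.0 - 3.3x.
Set SMB = MC: 155.0 - 3.3x = 23.8 + 0.6x → x* = 33.6410.
The Pigouvian subsidy equals MEB at x*: 4.5 + 0.2×33.6410 = 11.2282.

subsidy = €11.2 per unit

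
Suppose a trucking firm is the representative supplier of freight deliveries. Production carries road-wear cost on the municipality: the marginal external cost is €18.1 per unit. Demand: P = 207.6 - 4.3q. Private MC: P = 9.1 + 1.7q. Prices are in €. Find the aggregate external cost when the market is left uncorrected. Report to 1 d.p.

€598.8

Market equilibrium (private): 9.1 + 1.7q = 207.6 - 4.3q → q_m = 33.0833.
Total external cost = MEC × q_m = 18.1 × 33.0833 = 598.8077.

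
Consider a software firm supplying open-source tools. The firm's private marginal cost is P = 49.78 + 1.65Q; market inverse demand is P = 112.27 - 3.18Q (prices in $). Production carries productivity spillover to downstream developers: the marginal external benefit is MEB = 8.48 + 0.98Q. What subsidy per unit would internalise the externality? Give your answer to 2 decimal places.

subsidy = $26.55 per unit

Social marginal cost = private MC − MEB = 41.30 + 0.67Q.
Set SMC = demand: 41.30 + 0.67Q = 112.27 - 3.18Q → Q* = 18.4338.
The Pigouvian subsidy equals MEB at Q*: 8.48 + 0.98×18.4338 = 26.5451.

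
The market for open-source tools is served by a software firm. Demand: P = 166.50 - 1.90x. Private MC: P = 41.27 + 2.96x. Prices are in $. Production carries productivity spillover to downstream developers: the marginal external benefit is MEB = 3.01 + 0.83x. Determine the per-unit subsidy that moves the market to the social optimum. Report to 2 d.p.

Social marginal cost = private MC − MEB = 38.26 + 2.13x.
Set SMC = demand: 38.26 + 2.13x = 166.50 - 1.90x → x* = 31.8213.
The Pigouvian subsidy equals MEB at x*: 3.01 + 0.83×31.8213 = 29.4217.

subsidy = $29.42 per unit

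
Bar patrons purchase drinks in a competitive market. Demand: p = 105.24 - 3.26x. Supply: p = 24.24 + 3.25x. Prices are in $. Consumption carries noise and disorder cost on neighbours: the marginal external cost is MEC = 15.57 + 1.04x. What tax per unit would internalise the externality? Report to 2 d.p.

Social marginal benefit = demand − MEC = 89.67 - 4.30x.
Set SMB = MC: 89.67 - 4.30x = 24.24 + 3.25x → x* = 8.6662.
The Pigouvian tax equals MEC at x*: 15.57 + 1.04×8.6662 = 24.5828.

tax = $24.58 per unit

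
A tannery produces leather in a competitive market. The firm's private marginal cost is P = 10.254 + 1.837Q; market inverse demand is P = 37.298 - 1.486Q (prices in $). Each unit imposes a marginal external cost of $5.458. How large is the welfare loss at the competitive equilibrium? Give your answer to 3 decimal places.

Market equilibrium (private): 10.254 + 1.837Q = 37.298 - 1.486Q → Q_m = 8.1384.
Social marginal cost = private MC + MEC = 15.712 + 1.837Q.
Set SMC = demand: 15.712 + 1.837Q = 37.298 - 1.486Q → Q* = 6.4959.
The loss is the area between SMC and demand from Q* to Q_m; with linear curves that's a triangle of height MEC(Q_m).
DWL = ½ × 1.6425 × 5.4580 = 4.4824.

DWL = $4.482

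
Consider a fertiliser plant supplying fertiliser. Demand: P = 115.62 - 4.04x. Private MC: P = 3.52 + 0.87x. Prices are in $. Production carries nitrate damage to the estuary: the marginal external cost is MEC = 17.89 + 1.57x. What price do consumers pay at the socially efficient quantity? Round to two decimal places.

P = $56.88

Social marginal cost = private MC + MEC = 21.41 + 2.44x.
Set SMC = demand: 21.41 + 2.44x = 115.62 - 4.04x → x* = 14.5386.
Consumer price on the demand curve at x*: 115.62 − 4.04×14.5386 = 56.8841.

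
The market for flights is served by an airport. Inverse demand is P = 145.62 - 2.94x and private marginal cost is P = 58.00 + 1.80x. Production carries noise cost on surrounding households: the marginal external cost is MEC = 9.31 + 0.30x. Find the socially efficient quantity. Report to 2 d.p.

Social marginal cost = private MC + MEC = 67.31 + 2.10x.
Set SMC = demand: 67.31 + 2.10x = 145.62 - 2.94x → x* = 15.5377.

x* = 15.54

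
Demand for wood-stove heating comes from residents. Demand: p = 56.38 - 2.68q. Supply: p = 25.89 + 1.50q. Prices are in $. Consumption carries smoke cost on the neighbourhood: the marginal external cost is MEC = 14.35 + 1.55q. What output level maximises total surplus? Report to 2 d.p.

Social marginal benefit = demand − MEC = 42.03 - 4.23q.
Set SMB = MC: 42.03 - 4.23q = 25.89 + 1.50q → q* = 2.8168.

q* = 2.82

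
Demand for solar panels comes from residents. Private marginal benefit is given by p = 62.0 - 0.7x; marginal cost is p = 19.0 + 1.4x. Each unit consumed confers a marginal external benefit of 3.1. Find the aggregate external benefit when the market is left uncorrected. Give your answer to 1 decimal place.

63.5

Market equilibrium (private): 19.0 + 1.4x = 62.0 - 0.7x → x_m = 20.4762.
Total external benefit = MEB × x_m = 3.1 × 20.4762 = 63.4762.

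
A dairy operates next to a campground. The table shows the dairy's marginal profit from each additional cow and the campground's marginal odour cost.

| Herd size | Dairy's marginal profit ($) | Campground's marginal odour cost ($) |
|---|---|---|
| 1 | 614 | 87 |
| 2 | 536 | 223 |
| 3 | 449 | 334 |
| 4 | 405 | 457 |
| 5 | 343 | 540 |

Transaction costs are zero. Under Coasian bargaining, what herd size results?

Bargaining reaches the level where marginal profit last exceeds marginal odour cost.
That holds through level 3 (449 ≥ 334) but not at 4 (405 < 457).

3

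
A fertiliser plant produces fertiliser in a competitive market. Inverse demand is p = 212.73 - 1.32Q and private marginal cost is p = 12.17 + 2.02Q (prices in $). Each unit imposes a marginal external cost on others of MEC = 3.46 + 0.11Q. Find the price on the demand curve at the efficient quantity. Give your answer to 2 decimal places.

P = $137.32

Social marginal cost = private MC + MEC = 15.63 + 2.13Q.
Set SMC = demand: 15.63 + 2.13Q = 212.73 - 1.32Q → Q* = 57.1304.
Consumer price on the demand curve at Q*: 212.73 − 1.32×57.1304 = 137.3179.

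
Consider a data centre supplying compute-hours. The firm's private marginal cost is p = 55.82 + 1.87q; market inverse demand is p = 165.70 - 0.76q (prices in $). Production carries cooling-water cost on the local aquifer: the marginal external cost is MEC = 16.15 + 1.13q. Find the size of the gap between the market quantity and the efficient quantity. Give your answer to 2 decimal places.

16.85 units

Market equilibrium (private): 55.82 + 1.87q = 165.70 - 0.76q → q_m = 41.7795.
Social marginal cost = private MC + MEC = 71.97 + 3.00q.
Set SMC = demand: 71.97 + 3.00q = 165.70 - 0.76q → q* = 24.9282.
Gap = |41.7795 − 24.9282| = 16.8513.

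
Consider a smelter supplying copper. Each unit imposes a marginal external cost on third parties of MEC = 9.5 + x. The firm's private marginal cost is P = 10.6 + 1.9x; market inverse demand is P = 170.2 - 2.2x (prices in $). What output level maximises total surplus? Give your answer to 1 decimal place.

Social marginal cost = private MC + MEC = 20.1 + 2.9x.
Set SMC = demand: 20.1 + 2.9x = 170.2 - 2.2x → x* = 29.4314.

x* = 29.4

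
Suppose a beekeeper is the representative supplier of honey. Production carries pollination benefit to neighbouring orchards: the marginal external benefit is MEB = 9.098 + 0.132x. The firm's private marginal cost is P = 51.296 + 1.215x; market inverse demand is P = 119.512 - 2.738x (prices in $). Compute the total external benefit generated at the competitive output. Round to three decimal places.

Market equilibrium (private): 51.296 + 1.215x = 119.512 - 2.738x → x_m = 17.2568.
Total external benefit = ∫₀^{x_m} (9.098 + 0.132x) dx = 9.098×17.2568 + ½×0.132×17.2568² = 176.6570.

$176.657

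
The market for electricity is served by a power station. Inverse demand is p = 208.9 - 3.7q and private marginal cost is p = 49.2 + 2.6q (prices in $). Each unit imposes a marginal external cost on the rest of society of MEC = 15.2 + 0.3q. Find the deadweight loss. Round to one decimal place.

DWL = $39.4

Market equilibrium (private): 49.2 + 2.6q = 208.9 - 3.7q → q_m = 25.3492.
Social marginal cost = private MC + MEC = 64.4 + 2.9q.
Set SMC = demand: 64.4 + 2.9q = 208.9 - 3.7q → q* = 21.8939.
Height of the DWL triangle at q_m is SMC(q_m) − demand(q_m) = MEC(q_m) = 22.8048.
DWL = ½ × 3.4553 × 22.8048 = 39.3987.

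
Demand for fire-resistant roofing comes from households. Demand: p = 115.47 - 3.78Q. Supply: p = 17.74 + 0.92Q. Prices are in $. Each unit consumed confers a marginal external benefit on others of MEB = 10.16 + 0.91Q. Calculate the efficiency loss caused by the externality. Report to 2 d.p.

Market equilibrium (private): 17.74 + 0.92Q = 115.47 - 3.78Q → Q_m = 20.7936.
Social marginal benefit = demand + MEB = 125.63 - 2.87Q.
Set SMB = MC: 125.63 - 2.87Q = 17.74 + 0.92Q → Q* = 28.4670.
Between Q* and Q_m the wedge SMB − MC runs linearly from 0 to MEB(Q_m), so the loss is a triangle.
DWL = ½ × 7.6734 × 29.0822 = 111.5797.

DWL = $111.58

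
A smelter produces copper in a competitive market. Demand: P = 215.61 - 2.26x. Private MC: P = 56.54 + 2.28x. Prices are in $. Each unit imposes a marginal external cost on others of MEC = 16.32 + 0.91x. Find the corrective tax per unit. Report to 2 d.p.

tax = $40.16 per unit

Social marginal cost = private MC + MEC = 72.86 + 3.19x.
Set SMC = demand: 72.86 + 3.19x = 215.61 - 2.26x → x* = 26.1927.
The Pigouvian tax equals MEC at x*: 16.32 + 0.91×26.1927 = 40.1554.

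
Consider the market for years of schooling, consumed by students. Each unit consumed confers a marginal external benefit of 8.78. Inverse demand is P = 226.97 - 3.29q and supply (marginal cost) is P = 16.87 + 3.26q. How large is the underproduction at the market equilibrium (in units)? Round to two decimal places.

Market equilibrium (private): 16.87 + 3.26q = 226.97 - 3.29q → q_m = 32.0763.
Social marginal benefit = demand + MEB = 235.75 - 3.29q.
Set SMB = MC: 235.75 - 3.29q = 16.87 + 3.26q → q* = 33.4168.
Gap = |32.0763 − 33.4168| = 1.3405.

1.34 units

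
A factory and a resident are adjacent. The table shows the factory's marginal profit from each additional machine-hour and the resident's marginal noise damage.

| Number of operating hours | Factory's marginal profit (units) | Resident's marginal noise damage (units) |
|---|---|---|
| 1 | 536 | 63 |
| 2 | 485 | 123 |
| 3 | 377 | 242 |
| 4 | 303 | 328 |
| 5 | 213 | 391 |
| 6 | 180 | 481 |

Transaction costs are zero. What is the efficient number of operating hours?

3

Bargaining reaches the level where marginal profit last exceeds marginal noise damage.
That holds through level 3 (377 ≥ 242) but not at 4 (303 < 328).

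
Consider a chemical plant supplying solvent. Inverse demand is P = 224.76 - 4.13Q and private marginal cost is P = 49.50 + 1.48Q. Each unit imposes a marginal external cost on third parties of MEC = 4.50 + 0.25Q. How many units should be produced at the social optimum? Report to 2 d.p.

Social marginal cost = private MC + MEC = 54.00 + 1.73Q.
Set SMC = demand: 54.00 + 1.73Q = 224.76 - 4.13Q → Q* = 29.1399.

Q* = 29.14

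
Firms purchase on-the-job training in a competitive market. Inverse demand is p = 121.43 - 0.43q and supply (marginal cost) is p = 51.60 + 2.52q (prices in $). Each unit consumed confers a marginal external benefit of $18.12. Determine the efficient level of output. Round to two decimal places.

Social marginal benefit = demand + MEB = 139.55 - 0.43q.
Set SMB = MC: 139.55 - 0.43q = 51.60 + 2.52q → q* = 29.8136.

q* = 29.81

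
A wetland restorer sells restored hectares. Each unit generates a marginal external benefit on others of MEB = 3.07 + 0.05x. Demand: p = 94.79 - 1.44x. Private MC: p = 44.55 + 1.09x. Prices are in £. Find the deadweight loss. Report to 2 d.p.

DWL = £3.33

Market equilibrium (private): 44.55 + 1.09x = 94.79 - 1.44x → x_m = 19.8577.
Social marginal cost = private MC − MEB = 41.48 + 1.04x.
Set SMC = demand: 41.48 + 1.04x = 94.79 - 1.44x → x* = 21.4960.
The welfare-loss triangle has base |x_m − x*| and height MEB(x_m) (the vertical gap between SMC and demand is zero at x* and MEB at x_m).
DWL = ½ × 1.6383 × 4.0629 = 3.3281.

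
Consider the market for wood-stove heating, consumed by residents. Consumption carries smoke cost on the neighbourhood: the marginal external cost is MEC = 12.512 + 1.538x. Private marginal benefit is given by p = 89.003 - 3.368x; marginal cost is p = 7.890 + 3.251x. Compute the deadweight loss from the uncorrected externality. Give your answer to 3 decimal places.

Market equilibrium (private): 7.890 + 3.251x = 89.003 - 3.368x → x_m = 12.2546.
Social marginal benefit = demand − MEC = 76.491 - 4.906x.
Set SMB = MC: 76.491 - 4.906x = 7.890 + 3.251x → x* = 8.4101.
Height of the DWL triangle at x_m is MC(x_m) − SMB(x_m) = MEC(x_m) = 31.3595.
DWL = ½ × 3.8445 × 31.3595 = 60.2808.

DWL = 60.281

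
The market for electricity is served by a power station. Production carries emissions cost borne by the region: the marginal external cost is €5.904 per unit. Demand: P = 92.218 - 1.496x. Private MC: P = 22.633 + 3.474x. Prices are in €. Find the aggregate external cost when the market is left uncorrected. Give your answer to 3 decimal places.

€82.662

Market equilibrium (private): 22.633 + 3.474x = 92.218 - 1.496x → x_m = 14.0010.
Total external cost = MEC × x_m = 5.904 × 14.0010 = 82.6619.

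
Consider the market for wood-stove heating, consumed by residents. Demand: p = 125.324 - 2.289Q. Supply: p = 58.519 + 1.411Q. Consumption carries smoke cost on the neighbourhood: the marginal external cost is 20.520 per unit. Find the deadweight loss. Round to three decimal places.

Market equilibrium (private): 58.519 + 1.411Q = 125.324 - 2.289Q → Q_m = 18.0554.
Social marginal benefit = demand − MEC = 104.804 - 2.289Q.
Set SMB = MC: 104.804 - 2.289Q = 58.519 + 1.411Q → Q* = 12.5095.
The loss is the area between SMB and MC from Q* to Q_m; with linear curves that's a triangle of height MEC(Q_m).
DWL = ½ × 5.5459 × 20.5200 = 56.9009.

DWL = 56.901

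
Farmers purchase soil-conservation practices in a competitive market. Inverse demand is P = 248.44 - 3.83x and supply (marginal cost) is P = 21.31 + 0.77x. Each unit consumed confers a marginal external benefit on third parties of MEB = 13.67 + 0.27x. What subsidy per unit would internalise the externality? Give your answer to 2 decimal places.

subsidy = 28.69 per unit

Social marginal benefit = demand + MEB = 262.11 - 3.56x.
Set SMB = MC: 262.11 - 3.56x = 21.31 + 0.77x → x* = 55.6120.
The Pigouvian subsidy equals MEB at x*: 13.67 + 0.27×55.6120 = 28.6852.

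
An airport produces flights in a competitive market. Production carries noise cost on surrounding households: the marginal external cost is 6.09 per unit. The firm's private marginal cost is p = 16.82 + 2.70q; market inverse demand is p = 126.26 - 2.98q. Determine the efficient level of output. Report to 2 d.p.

q* = 18.20

Social marginal cost = private MC + MEC = 22.91 + 2.70q.
Set SMC = demand: 22.91 + 2.70q = 126.26 - 2.98q → q* = 18.1954.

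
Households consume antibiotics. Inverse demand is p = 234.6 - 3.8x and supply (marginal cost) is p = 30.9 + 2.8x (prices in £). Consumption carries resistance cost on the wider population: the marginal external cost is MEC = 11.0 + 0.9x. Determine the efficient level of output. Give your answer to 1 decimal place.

x* = 25.7

Social marginal benefit = demand − MEC = 223.6 - 4.7x.
Set SMB = MC: 223.6 - 4.7x = 30.9 + 2.8x → x* = 25.6933.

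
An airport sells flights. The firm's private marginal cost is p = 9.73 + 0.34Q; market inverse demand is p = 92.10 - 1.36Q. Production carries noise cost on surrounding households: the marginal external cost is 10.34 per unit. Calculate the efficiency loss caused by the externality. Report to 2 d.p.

Market equilibrium (private): 9.73 + 0.34Q = 92.10 - 1.36Q → Q_m = 48.4529.
Social marginal cost = private MC + MEC = 20.07 + 0.34Q.
Set SMC = demand: 20.07 + 0.34Q = 92.10 - 1.36Q → Q* = 42.3706.
The loss is the area between SMC and demand from Q* to Q_m; with linear curves that's a triangle of height MEC(Q_m).
DWL = ½ × 6.0823 × 10.3400 = 31.4455.

DWL = 31.45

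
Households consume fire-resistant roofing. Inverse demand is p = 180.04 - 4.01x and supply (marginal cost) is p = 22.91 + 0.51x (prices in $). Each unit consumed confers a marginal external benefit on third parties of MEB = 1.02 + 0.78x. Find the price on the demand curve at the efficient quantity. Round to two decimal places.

P = $10.47

Social marginal benefit = demand + MEB = 181.06 - 3.23x.
Set SMB = MC: 181.06 - 3.23x = 22.91 + 0.51x → x* = 42.2861.
Consumer price on the demand curve at x*: 180.04 − 4.01×42.2861 = 10.4727.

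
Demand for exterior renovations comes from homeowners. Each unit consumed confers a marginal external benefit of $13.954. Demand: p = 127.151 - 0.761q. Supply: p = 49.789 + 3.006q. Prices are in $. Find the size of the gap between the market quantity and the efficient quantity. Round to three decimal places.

Market equilibrium (private): 49.789 + 3.006q = 127.151 - 0.761q → q_m = 20.5368.
Social marginal benefit = demand + MEB = 141.105 - 0.761q.
Set SMB = MC: 141.105 - 0.761q = 49.789 + 3.006q → q* = 24.2410.
Gap = |20.5368 − 24.2410| = 3.7042.

3.704 units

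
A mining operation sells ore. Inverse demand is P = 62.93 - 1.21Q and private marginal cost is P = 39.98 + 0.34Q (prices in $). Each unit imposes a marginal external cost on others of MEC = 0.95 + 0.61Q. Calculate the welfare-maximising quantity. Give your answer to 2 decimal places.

Social marginal cost = private MC + MEC = 40.93 + 0.95Q.
Set SMC = demand: 40.93 + 0.95Q = 62.93 - 1.21Q → Q* = 10.1852.

Q* = 10.19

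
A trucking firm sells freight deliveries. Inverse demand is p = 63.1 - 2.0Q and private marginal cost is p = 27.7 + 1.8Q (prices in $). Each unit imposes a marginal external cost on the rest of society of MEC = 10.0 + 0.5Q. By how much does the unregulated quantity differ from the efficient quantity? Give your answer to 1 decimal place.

3.4 units

Market equilibrium (private): 27.7 + 1.8Q = 63.1 - 2.0Q → Q_m = 9.3158.
Social marginal cost = private MC + MEC = 37.7 + 2.3Q.
Set SMC = demand: 37.7 + 2.3Q = 63.1 - 2.0Q → Q* = 5.9070.
Gap = |9.3158 − 5.9070| = 3.4088.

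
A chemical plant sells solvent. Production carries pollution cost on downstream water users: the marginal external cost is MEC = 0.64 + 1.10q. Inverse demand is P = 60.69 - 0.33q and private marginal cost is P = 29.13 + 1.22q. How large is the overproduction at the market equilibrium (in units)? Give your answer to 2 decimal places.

Market equilibrium (private): 29.13 + 1.22q = 60.69 - 0.33q → q_m = 20.3613.
Social marginal cost = private MC + MEC = 29.77 + 2.32q.
Set SMC = demand: 29.77 + 2.32q = 60.69 - 0.33q → q* = 11.6679.
Gap = |20.3613 − 11.6679| = 8.6934.

8.69 units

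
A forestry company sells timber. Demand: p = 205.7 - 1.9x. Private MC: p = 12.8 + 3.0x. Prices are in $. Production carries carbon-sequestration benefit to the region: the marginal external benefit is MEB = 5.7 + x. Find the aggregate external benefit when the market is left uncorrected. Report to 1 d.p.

Market equilibrium (private): 12.8 + 3.0x = 205.7 - 1.9x → x_m = 39.3673.
Total external benefit = ∫₀^{x_m} (5.7 + 1.0x) dx = 5.7×39.3673 + ½×1.0×39.3673² = 999.2858.

$999.3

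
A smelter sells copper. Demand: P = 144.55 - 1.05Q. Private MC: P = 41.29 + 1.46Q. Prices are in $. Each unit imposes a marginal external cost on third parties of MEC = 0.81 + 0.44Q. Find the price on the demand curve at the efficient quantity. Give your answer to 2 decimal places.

P = $108.08

Social marginal cost = private MC + MEC = 42.10 + 1.90Q.
Set SMC = demand: 42.10 + 1.90Q = 144.55 - 1.05Q → Q* = 34.7288.
Consumer price on the demand curve at Q*: 144.55 − 1.05×34.7288 = 108.0848.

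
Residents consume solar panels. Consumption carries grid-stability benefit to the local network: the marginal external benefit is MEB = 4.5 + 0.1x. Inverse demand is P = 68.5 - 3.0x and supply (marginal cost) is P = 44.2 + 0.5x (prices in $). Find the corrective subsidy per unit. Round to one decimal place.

Social marginal benefit = demand + MEB = 73.0 - 2.9x.
Set SMB = MC: 73.0 - 2.9x = 44.2 + 0.5x → x* = 8.4706.
The Pigouvian subsidy equals MEB at x*: 4.5 + 0.1×8.4706 = 5.3471.

subsidy = $5.3 per unit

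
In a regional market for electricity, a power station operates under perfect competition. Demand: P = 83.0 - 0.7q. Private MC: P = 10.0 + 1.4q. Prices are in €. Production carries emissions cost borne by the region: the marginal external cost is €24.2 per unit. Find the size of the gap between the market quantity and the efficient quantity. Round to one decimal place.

11.5 units

Market equilibrium (private): 10.0 + 1.4q = 83.0 - 0.7q → q_m = 34.7619.
Social marginal cost = private MC + MEC = 34.2 + 1.4q.
Set SMC = demand: 34.2 + 1.4q = 83.0 - 0.7q → q* = 23.2381.
Gap = |34.7619 − 23.2381| = 11.5238.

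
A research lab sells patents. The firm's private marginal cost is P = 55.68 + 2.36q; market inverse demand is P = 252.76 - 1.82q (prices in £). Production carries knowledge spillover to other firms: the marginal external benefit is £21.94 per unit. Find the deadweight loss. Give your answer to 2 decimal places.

Market equilibrium (private): 55.68 + 2.36q = 252.76 - 1.82q → q_m = 47.1483.
Social marginal cost = private MC − MEB = 33.74 + 2.36q.
Set SMC = demand: 33.74 + 2.36q = 252.76 - 1.82q → q* = 52.3971.
The loss is the area between SMC and demand from q* to q_m; with linear curves that's a triangle of height MEB(q_m).
DWL = ½ × 5.2488 × 21.9400 = 57.5793.

DWL = £57.58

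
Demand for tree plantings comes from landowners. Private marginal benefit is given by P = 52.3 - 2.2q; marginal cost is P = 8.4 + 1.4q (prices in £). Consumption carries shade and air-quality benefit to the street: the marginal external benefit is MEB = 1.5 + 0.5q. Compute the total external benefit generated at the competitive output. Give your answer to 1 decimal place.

£55.5

Market equilibrium (private): 8.4 + 1.4q = 52.3 - 2.2q → q_m = 12.1944.
Total external benefit = ∫₀^{q_m} (1.5 + 0.5q) dq = 1.5×12.1944 + ½×0.5×12.1944² = 55.4674.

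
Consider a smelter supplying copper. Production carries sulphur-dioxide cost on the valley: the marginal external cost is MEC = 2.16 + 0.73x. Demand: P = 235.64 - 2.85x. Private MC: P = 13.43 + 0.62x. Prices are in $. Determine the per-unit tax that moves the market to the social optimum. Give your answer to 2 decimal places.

tax = $40.41 per unit

Social marginal cost = private MC + MEC = 15.59 + 1.35x.
Set SMC = demand: 15.59 + 1.35x = 235.64 - 2.85x → x* = 52.3929.
The Pigouvian tax equals MEC at x*: 2.16 + 0.73×52.3929 = 40.4068.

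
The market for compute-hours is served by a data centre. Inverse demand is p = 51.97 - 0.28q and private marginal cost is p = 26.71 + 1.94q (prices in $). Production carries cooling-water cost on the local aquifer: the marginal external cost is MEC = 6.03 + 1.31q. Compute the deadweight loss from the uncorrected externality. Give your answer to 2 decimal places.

Market equilibrium (private): 26.71 + 1.94q = 51.97 - 0.28q → q_m = 11.3784.
Social marginal cost = private MC + MEC = 32.74 + 3.25q.
Set SMC = demand: 32.74 + 3.25q = 51.97 - 0.28q → q* = 5.4476.
Height of the DWL triangle at q_m is SMC(q_m) − demand(q_m) = MEC(q_m) = 20.9357.
DWL = ½ × 5.9308 × 20.9357 = 62.0827.

DWL = $62.08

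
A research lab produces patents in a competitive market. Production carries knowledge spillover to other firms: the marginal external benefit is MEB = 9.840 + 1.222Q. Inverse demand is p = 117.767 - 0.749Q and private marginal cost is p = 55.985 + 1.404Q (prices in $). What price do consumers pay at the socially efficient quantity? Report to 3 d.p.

Social marginal cost = private MC − MEB = 46.145 + 0.182Q.
Set SMC = demand: 46.145 + 0.182Q = 117.767 - 0.749Q → Q* = 76.9302.
Consumer price on the demand curve at Q*: 117.767 − 0.749×76.9302 = 60.1463.

P = $60.146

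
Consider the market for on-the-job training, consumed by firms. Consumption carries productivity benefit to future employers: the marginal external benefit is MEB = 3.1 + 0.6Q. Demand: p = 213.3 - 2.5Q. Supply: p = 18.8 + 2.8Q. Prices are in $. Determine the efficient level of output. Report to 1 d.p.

Q* = 42.0

Social marginal benefit = demand + MEB = 216.4 - 1.9Q.
Set SMB = MC: 216.4 - 1.9Q = 18.8 + 2.8Q → Q* = 42.0426.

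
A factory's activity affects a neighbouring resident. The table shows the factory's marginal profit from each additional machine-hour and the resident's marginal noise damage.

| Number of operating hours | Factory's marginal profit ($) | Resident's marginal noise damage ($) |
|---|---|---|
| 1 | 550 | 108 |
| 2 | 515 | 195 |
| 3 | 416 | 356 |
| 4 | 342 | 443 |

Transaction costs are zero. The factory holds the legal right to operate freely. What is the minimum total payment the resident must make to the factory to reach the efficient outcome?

Left alone the factory would choose level 4 (marginal profit stays positive).
Efficient level: k* = 3 (marginal profit ≥ marginal noise damage through 3).
The resident must at least cover the factory's forgone profit from cutting 4→3: 342 = 342.

$342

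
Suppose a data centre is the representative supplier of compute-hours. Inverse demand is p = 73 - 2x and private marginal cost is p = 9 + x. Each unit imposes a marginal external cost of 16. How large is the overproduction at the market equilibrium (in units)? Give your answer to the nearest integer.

Market equilibrium (private): 9 + x = 73 - 2x → x_m = 21.3333.
Social marginal cost = private MC + MEC = 25 + x.
Set SMC = demand: 25 + x = 73 - 2x → x* = 16.0000.
Gap = |21.3333 − 16.0000| = 5.3333.

5 units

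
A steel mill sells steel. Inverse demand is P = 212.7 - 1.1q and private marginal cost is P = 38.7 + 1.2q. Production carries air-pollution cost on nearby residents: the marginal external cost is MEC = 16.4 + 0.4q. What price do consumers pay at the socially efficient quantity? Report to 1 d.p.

Social marginal cost = private MC + MEC = 55.1 + 1.6q.
Set SMC = demand: 55.1 + 1.6q = 212.7 - 1.1q → q* = 58.3704.
Consumer price on the demand curve at q*: 212.7 − 1.1×58.3704 = 148.4926.

P = 148.5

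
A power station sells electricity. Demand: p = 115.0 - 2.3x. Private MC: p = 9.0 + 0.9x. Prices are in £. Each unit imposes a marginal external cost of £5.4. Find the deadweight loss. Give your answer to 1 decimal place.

Market equilibrium (private): 9.0 + 0.9x = 115.0 - 2.3x → x_m = 33.1250.
Social marginal cost = private MC + MEC = 14.4 + 0.9x.
Set SMC = demand: 14.4 + 0.9x = 115.0 - 2.3x → x* = 31.4375.
The loss is the area between SMC and demand from x* to x_m; with linear curves that's a triangle of height MEC(x_m).
DWL = ½ × 1.6875 × 5.4000 = 4.5563.

DWL = £4.6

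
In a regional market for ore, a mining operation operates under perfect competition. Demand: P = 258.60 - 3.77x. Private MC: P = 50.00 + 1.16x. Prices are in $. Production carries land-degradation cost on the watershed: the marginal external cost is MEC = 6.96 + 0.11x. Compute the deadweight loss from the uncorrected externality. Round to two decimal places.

DWL = $13.38

Market equilibrium (private): 50.00 + 1.16x = 258.60 - 3.77x → x_m = 42.3124.
Social marginal cost = private MC + MEC = 56.96 + 1.27x.
Set SMC = demand: 56.96 + 1.27x = 258.60 - 3.77x → x* = 40.0079.
Height of the DWL triangle at x_m is SMC(x_m) − demand(x_m) = MEC(x_m) = 11.6144.
DWL = ½ × 2.3045 × 11.6144 = 13.3827.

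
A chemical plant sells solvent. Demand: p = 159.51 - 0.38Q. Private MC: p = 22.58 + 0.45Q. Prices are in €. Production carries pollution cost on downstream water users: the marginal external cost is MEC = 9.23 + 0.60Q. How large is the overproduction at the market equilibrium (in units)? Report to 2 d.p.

Market equilibrium (private): 22.58 + 0.45Q = 159.51 - 0.38Q → Q_m = 164.9759.
Social marginal cost = private MC + MEC = 31.81 + 1.05Q.
Set SMC = demand: 31.81 + 1.05Q = 159.51 - 0.38Q → Q* = 89.3007.
Gap = |164.9759 − 89.3007| = 75.6752.

75.68 units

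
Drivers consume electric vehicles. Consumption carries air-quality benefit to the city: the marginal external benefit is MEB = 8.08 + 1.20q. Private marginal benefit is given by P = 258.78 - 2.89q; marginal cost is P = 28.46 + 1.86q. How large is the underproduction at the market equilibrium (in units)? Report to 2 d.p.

18.67 units

Market equilibrium (private): 28.46 + 1.86q = 258.78 - 2.89q → q_m = 48.4884.
Social marginal benefit = demand + MEB = 266.86 - 1.69q.
Set SMB = MC: 266.86 - 1.69q = 28.46 + 1.86q → q* = 67.1549.
Gap = |48.4884 − 67.1549| = 18.6665.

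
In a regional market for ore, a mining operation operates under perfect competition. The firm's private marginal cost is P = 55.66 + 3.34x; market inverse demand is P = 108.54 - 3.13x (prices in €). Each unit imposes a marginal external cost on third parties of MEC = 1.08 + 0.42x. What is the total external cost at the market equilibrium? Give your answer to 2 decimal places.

Market equilibrium (private): 55.66 + 3.34x = 108.54 - 3.13x → x_m = 8.1731.
Total external cost = ∫₀^{x_m} (1.08 + 0.42x) dx = 1.08×8.1731 + ½×0.42×8.1731² = 22.8549.

€22.85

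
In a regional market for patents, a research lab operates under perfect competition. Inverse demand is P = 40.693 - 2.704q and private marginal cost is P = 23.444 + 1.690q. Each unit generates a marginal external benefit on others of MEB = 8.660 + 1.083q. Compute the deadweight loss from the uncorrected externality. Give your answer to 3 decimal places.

DWL = 25.174

Market equilibrium (private): 23.444 + 1.690q = 40.693 - 2.704q → q_m = 3.9256.
Social marginal cost = private MC − MEB = 14.784 + 0.607q.
Set SMC = demand: 14.784 + 0.607q = 40.693 - 2.704q → q* = 7.8251.
Between q* and q_m the wedge demand − SMC runs linearly from 0 to MEB(q_m), so the loss is a triangle.
DWL = ½ × 3.8995 × 12.9114 = 25.1740.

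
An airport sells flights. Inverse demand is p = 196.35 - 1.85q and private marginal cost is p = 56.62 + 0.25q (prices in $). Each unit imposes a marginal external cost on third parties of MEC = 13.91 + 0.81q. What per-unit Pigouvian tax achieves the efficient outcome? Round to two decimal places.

Social marginal cost = private MC + MEC = 70.53 + 1.06q.
Set SMC = demand: 70.53 + 1.06q = 196.35 - 1.85q → q* = 43.2371.
The Pigouvian tax equals MEC at q*: 13.91 + 0.81×43.2371 = 48.9321.

tax = $48.93 per unit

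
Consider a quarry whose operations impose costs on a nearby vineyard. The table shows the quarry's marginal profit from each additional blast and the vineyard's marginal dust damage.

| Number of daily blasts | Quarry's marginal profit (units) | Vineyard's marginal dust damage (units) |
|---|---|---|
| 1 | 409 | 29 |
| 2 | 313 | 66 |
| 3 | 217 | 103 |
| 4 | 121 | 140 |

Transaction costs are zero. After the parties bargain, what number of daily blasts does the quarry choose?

Bargaining reaches the level where marginal profit last exceeds marginal dust damage.
That holds through level 3 (217 ≥ 103) but not at 4 (121 < 140).

3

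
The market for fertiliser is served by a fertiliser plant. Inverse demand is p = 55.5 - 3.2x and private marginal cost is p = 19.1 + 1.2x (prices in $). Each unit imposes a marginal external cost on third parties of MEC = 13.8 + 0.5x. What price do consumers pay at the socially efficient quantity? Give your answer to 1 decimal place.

P = $40.7

Social marginal cost = private MC + MEC = 32.9 + 1.7x.
Set SMC = demand: 32.9 + 1.7x = 55.5 - 3.2x → x* = 4.6122.
Consumer price on the demand curve at x*: 55.5 − 3.2×4.6122 = 40.7410.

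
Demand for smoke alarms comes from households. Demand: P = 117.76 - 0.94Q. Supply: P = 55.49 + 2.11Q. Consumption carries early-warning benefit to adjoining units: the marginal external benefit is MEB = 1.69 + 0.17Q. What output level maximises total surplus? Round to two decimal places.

Social marginal benefit = demand + MEB = 119.45 - 0.77Q.
Set SMB = MC: 119.45 - 0.77Q = 55.49 + 2.11Q → Q* = 22.2083.

Q* = 22.21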